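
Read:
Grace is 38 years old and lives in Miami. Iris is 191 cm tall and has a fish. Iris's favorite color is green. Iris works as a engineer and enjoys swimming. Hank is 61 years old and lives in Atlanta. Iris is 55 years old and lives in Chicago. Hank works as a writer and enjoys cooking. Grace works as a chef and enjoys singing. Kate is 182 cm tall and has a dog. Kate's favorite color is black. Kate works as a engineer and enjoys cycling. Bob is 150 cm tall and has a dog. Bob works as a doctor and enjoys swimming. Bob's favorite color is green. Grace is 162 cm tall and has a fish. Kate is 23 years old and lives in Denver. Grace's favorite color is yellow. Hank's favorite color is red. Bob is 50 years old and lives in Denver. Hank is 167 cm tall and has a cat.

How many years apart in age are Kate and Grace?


23 vs 38, diff = 15

15


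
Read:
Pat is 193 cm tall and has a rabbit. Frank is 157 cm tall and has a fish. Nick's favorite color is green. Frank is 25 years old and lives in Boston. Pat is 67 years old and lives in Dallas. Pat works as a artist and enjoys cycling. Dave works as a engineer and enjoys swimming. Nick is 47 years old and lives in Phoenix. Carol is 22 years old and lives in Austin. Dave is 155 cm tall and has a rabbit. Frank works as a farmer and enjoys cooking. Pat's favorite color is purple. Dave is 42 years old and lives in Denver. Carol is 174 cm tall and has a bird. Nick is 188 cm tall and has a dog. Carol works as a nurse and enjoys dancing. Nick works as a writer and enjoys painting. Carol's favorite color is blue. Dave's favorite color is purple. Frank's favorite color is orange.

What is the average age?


Sum=203, n=5, avg=40.6

40.6


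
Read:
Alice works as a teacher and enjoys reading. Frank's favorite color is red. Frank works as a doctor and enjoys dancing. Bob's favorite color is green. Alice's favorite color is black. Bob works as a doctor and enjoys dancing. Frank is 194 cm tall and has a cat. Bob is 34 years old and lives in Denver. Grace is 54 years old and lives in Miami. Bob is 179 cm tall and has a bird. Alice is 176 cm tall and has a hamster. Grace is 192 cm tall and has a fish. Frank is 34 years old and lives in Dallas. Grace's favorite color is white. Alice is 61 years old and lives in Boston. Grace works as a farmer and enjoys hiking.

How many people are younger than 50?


Filter: 2

2


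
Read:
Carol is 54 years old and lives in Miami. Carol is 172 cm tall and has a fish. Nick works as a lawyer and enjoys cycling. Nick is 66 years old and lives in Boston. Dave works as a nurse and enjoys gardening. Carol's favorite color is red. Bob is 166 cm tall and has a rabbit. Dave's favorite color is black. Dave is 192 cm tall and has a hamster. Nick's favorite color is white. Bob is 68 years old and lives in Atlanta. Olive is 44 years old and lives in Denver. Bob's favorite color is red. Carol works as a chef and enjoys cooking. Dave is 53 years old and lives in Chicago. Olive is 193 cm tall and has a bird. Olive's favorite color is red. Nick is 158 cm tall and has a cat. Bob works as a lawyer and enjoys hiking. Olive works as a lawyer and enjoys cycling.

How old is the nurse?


The nurse is Dave, age 53

53


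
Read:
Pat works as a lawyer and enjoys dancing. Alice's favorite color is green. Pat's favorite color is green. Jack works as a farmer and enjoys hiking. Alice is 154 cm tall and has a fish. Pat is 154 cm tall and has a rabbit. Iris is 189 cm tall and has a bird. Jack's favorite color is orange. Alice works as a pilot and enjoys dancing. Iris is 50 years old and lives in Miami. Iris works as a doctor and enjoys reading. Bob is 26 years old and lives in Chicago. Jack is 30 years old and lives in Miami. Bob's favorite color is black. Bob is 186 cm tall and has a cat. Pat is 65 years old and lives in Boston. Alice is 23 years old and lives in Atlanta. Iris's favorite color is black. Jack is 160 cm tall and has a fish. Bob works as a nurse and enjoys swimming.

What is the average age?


Sum=194, n=5, avg=38.8

38.8


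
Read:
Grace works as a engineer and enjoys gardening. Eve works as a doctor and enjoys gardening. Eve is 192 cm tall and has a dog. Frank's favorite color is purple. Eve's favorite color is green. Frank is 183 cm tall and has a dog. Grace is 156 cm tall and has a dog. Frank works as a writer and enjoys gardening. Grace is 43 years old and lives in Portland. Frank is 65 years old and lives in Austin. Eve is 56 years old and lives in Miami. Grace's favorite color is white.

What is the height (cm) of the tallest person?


Tallest: Eve at 192 cm

192


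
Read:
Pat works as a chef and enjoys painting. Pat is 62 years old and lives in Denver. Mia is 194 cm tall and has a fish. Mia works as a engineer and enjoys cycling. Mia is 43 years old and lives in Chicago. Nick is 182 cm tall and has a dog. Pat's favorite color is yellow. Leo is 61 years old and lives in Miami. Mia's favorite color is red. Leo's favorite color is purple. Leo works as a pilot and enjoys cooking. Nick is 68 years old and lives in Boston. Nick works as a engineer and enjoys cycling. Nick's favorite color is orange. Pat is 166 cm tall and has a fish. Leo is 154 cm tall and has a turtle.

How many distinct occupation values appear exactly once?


Unique occupation values: 2

2


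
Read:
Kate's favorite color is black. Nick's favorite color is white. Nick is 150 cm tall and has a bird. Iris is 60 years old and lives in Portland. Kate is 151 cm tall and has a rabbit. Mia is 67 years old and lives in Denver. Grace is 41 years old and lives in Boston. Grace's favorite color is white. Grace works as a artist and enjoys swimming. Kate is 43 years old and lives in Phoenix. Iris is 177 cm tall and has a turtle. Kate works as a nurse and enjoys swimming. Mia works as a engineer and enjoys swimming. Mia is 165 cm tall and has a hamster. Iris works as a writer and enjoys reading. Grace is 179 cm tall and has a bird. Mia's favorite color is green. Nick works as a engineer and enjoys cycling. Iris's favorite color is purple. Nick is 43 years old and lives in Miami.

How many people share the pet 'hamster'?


Count: 1

1


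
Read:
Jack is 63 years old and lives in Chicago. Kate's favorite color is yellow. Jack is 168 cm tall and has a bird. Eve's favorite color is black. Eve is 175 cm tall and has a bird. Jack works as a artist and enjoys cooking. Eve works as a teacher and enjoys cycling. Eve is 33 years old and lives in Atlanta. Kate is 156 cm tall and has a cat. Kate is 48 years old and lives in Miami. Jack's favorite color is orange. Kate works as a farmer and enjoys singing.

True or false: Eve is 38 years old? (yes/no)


Eve is actually 33. no

no


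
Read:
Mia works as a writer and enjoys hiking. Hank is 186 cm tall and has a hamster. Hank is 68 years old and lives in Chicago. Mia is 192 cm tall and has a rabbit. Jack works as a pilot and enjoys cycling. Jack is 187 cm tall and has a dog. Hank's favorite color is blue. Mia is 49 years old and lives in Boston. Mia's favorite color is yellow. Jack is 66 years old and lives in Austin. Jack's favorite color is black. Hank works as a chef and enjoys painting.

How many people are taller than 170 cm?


Taller than 170: 3

3


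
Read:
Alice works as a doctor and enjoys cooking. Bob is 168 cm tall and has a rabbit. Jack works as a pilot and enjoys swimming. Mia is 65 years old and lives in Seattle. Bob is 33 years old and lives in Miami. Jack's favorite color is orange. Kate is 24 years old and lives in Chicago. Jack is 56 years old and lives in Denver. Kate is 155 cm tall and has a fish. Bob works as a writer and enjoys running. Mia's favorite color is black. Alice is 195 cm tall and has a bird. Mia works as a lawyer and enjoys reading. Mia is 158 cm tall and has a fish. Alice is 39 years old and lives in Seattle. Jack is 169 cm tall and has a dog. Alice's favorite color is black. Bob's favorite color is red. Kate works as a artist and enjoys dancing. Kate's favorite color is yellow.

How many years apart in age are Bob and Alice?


33 vs 39, diff = 6

6


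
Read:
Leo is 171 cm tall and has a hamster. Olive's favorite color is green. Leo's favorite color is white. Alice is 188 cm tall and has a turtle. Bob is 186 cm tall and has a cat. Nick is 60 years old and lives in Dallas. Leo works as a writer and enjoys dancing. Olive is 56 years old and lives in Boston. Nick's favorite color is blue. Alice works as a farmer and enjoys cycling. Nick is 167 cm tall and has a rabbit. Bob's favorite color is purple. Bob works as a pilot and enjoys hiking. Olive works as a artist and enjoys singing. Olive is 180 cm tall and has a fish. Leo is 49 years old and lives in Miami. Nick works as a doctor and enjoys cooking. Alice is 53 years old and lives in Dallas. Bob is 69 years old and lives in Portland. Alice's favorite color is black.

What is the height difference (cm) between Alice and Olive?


|188 - 180| = 8

8


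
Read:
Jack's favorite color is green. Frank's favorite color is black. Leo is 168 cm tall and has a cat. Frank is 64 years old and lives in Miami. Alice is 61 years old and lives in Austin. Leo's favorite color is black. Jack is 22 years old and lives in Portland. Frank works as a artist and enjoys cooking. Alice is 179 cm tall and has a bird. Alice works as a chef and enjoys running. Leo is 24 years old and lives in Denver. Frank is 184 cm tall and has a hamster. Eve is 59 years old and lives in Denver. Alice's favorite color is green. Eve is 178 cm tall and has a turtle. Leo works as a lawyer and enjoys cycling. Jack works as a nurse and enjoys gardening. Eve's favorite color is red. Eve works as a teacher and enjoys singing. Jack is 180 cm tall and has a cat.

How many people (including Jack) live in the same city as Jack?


Jack lives in Portland. Count = 1

1


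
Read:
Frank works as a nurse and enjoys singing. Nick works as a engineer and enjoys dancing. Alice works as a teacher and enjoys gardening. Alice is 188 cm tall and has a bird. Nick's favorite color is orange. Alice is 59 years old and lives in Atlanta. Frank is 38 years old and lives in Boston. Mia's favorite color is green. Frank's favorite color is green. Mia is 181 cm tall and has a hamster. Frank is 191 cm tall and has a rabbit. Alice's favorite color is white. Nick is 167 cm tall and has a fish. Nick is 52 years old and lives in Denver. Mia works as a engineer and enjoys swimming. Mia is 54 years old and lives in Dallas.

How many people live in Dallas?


Count in Dallas: 1

1


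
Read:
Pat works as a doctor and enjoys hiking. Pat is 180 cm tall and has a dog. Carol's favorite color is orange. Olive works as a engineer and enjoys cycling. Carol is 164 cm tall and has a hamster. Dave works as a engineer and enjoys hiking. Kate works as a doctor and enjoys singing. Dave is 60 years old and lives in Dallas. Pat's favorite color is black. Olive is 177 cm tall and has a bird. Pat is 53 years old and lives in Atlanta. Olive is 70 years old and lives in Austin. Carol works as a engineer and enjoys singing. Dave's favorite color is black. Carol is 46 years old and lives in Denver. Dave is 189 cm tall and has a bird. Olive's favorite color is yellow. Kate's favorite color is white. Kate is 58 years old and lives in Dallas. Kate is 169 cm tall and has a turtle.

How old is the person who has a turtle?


Person with turtle is Kate, age 58

58


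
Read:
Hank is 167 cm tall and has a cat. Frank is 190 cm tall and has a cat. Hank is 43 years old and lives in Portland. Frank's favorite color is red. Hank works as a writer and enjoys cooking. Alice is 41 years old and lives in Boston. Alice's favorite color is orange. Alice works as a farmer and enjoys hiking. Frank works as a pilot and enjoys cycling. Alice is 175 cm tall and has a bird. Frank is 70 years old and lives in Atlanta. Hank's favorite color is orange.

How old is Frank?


Frank is 70 years old

70


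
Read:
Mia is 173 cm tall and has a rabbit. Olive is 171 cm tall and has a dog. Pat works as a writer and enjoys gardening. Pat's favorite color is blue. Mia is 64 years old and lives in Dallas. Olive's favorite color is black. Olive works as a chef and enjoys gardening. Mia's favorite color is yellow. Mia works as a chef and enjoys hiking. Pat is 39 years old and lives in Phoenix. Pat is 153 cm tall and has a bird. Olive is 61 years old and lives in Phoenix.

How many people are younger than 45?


Filter: 1

1


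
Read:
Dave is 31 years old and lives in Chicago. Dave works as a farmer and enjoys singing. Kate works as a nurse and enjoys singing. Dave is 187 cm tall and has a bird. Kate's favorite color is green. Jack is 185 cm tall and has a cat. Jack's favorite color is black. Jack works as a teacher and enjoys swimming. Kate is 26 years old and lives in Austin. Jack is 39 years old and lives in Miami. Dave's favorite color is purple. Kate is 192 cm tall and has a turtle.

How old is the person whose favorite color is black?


Person with favorite color=black is Jack, age 39

39


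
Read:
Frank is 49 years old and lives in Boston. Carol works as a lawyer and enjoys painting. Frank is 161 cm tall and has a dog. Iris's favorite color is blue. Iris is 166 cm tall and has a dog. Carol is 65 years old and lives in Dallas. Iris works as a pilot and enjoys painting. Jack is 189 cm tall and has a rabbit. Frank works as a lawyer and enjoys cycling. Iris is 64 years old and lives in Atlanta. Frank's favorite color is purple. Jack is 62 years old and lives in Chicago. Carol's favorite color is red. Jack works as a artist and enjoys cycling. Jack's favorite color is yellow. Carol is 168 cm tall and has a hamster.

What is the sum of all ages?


62+49+64+65 = 240

240


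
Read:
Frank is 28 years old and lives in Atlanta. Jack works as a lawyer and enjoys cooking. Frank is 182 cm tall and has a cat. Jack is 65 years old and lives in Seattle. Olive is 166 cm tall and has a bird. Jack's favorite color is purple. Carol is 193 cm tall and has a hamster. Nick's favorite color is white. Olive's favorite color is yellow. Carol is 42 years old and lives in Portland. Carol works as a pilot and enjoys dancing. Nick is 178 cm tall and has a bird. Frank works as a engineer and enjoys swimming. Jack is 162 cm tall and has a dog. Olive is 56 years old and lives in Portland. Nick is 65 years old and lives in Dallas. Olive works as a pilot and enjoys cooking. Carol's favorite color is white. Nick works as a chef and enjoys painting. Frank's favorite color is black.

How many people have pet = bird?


Count: 2

2


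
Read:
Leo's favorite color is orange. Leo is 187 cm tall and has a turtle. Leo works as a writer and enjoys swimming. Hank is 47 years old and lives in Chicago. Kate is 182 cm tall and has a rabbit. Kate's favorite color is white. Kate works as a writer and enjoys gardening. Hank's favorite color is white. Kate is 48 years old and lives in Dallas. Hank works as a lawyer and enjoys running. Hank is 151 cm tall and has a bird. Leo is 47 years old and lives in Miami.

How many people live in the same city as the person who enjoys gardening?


Person with hobby gardening is Kate, city Dallas. Count = 1

1


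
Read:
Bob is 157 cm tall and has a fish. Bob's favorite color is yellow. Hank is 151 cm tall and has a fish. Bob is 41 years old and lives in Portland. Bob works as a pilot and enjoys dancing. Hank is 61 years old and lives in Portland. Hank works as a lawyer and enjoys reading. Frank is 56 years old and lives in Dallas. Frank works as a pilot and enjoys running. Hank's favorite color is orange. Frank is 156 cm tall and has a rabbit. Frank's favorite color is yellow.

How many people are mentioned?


People: Hank, Bob, Frank. Count = 3

3


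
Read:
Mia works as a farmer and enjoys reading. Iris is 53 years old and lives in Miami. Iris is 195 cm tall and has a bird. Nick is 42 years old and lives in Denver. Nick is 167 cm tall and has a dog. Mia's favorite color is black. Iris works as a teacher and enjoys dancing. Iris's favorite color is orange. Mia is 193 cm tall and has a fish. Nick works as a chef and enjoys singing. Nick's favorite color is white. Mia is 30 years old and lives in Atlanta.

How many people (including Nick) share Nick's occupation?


Nick is a chef. Count = 1

1


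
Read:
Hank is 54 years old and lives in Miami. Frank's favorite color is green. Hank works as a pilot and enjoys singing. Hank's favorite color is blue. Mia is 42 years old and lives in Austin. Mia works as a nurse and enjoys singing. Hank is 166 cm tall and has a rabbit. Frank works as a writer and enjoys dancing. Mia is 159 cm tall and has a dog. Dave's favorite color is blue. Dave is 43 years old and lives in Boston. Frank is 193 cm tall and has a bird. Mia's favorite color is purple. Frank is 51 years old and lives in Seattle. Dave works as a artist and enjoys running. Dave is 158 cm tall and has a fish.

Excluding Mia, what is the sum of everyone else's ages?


Sum (excluding Mia): 148

148


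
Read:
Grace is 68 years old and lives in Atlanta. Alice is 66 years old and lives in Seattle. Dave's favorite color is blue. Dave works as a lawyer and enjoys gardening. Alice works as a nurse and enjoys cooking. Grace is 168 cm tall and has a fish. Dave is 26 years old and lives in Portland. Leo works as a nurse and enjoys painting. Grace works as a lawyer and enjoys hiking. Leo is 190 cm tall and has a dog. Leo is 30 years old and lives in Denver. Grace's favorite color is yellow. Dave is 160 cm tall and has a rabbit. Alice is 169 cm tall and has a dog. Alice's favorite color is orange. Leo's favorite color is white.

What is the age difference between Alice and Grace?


|66 - 68| = 2

2


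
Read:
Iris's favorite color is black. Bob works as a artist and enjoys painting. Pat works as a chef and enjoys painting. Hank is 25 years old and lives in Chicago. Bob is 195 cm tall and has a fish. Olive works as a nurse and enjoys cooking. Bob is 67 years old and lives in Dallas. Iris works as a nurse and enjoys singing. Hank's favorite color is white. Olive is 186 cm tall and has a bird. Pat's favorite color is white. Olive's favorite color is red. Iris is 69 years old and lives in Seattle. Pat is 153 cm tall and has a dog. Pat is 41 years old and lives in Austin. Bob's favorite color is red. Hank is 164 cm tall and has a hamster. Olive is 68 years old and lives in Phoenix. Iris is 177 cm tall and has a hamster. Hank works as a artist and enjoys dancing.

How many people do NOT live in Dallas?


Not in Dallas: 4

4


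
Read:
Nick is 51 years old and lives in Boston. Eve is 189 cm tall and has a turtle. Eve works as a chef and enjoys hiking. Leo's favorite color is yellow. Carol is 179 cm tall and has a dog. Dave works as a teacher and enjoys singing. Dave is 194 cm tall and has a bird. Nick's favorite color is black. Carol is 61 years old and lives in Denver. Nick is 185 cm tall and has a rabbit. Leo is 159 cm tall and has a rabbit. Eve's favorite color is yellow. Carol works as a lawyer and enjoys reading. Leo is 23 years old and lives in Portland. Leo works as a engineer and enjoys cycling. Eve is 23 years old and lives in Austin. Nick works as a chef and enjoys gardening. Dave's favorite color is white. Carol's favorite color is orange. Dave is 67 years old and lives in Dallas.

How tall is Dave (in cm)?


Dave is 194 cm tall

194


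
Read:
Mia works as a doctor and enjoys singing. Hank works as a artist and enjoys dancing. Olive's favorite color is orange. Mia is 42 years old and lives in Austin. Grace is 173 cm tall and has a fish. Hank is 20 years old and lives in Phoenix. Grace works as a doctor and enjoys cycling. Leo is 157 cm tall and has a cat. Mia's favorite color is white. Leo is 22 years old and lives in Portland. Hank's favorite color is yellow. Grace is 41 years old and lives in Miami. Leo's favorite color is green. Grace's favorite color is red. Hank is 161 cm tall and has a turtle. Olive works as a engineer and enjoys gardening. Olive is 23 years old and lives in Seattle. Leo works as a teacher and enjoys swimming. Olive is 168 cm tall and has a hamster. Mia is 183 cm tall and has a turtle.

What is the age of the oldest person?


Oldest: Mia at 42

42


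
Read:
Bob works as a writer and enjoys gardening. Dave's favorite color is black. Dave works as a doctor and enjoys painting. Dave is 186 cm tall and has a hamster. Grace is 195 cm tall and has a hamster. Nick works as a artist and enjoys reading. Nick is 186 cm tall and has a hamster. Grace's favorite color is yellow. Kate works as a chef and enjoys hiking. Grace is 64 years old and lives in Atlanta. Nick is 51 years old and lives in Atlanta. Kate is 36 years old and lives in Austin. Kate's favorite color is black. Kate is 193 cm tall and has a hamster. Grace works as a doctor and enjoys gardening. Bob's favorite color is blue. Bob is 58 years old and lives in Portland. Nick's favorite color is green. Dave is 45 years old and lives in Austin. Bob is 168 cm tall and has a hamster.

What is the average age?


Sum=254, n=5, avg=50.8

50.8


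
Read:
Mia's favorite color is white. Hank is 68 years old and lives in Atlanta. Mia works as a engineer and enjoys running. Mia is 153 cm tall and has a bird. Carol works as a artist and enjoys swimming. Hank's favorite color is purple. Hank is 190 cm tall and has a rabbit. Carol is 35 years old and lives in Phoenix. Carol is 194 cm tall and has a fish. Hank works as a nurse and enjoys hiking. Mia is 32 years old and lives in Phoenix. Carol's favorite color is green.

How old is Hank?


Hank is 68 years old

68


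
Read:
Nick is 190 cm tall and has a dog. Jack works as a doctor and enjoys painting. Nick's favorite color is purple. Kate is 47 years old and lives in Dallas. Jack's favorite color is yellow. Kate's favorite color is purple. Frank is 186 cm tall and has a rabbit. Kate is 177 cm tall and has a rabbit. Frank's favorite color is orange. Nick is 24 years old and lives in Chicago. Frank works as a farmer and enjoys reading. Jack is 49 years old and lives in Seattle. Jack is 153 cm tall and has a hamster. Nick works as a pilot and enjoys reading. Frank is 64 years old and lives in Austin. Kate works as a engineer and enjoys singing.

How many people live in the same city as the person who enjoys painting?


Person with hobby painting is Jack, city Seattle. Count = 1

1


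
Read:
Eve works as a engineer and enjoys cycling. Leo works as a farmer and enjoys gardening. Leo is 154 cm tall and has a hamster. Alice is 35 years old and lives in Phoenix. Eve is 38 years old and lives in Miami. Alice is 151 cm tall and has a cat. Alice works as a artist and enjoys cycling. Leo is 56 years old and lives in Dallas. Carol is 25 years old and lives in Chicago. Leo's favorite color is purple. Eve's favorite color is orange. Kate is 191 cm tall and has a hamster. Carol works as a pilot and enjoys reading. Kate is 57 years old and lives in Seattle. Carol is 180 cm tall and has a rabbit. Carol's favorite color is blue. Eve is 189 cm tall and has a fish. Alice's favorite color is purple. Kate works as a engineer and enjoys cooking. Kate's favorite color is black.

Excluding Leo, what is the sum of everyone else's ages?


Sum (excluding Leo): 155

155


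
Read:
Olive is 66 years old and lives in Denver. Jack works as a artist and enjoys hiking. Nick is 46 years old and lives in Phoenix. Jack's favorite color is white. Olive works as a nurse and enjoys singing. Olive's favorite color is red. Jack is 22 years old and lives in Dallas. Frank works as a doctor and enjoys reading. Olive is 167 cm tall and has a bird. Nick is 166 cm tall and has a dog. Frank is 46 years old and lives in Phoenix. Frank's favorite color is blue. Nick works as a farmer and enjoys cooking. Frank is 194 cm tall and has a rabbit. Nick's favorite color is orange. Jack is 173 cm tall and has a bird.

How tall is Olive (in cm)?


Olive is 167 cm tall

167


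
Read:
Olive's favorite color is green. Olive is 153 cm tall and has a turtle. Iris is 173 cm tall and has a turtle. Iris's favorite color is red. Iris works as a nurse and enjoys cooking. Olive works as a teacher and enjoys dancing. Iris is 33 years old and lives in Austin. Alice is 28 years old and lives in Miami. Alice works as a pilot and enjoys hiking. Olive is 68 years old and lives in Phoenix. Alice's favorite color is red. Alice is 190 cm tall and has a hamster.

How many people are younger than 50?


Filter: 2

2


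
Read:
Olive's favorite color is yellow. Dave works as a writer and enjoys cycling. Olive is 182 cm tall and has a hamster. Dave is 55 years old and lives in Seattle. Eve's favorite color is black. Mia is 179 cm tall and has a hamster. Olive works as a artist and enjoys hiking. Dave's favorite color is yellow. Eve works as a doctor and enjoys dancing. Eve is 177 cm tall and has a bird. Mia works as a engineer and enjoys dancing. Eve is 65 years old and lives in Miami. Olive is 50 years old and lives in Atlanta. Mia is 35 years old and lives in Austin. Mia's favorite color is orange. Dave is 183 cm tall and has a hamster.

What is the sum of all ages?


55+35+65+50 = 205

205


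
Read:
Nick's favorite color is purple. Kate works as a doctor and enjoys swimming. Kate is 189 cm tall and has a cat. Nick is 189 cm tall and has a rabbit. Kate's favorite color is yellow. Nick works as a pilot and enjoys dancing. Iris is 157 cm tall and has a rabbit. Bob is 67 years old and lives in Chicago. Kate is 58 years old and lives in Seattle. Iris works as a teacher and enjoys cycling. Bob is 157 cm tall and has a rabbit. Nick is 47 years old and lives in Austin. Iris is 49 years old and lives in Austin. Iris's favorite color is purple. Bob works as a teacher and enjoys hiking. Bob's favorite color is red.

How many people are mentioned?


People: Nick, Iris, Kate, Bob. Count = 4

4


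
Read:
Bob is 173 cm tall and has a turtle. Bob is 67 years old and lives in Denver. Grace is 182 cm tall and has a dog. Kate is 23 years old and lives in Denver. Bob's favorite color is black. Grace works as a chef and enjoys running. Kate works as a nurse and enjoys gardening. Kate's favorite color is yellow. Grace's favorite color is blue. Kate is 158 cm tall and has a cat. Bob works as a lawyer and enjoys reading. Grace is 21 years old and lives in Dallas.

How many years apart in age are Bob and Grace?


67 vs 21, diff = 46

46


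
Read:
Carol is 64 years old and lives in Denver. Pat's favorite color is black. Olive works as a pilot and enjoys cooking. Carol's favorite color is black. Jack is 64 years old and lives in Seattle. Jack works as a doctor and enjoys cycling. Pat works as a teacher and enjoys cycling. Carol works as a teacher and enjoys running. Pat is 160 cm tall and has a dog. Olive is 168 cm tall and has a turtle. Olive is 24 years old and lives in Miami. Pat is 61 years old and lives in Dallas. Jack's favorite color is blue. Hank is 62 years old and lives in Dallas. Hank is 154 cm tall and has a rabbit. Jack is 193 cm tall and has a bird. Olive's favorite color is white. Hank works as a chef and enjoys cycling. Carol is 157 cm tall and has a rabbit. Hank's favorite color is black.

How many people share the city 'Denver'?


Count: 1

1


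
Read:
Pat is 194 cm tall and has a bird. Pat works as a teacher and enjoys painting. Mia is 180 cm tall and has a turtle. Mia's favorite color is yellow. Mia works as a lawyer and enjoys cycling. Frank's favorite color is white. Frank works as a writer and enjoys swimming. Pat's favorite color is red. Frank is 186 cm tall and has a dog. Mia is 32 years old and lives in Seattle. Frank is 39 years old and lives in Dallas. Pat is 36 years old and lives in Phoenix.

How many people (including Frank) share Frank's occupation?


Frank is a writer. Count = 1

1


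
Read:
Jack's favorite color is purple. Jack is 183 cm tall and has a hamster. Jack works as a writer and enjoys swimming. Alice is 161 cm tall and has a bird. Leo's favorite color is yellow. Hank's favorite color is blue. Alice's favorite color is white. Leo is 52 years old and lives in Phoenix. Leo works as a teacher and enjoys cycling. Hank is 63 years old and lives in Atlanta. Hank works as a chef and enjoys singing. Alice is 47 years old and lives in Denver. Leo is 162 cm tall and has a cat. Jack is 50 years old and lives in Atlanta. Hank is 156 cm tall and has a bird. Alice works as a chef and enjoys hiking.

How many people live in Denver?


Count in Denver: 1

1


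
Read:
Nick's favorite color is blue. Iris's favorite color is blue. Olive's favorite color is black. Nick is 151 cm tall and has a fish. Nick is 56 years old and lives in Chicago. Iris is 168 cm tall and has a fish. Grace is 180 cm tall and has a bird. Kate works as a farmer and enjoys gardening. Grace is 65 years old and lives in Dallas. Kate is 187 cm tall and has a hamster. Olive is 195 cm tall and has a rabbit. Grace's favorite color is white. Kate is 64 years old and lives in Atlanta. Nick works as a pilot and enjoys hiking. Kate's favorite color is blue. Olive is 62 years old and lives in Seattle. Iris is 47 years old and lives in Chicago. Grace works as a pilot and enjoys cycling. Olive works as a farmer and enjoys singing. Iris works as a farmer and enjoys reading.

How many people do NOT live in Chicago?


Not in Chicago: 3

3


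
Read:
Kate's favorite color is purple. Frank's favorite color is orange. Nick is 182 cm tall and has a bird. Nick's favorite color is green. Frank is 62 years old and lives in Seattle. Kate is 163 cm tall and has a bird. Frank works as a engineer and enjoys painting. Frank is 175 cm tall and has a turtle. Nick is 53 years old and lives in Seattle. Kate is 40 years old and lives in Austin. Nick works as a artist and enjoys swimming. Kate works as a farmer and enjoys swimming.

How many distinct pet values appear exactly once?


Unique pet values: 1

1


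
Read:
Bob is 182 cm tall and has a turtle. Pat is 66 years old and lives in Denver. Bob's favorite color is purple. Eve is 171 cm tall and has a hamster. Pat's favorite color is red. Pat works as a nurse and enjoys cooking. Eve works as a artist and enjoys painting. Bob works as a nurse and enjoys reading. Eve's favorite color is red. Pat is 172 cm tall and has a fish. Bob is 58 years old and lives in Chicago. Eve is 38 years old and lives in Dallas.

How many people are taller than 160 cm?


Taller than 160: 3

3


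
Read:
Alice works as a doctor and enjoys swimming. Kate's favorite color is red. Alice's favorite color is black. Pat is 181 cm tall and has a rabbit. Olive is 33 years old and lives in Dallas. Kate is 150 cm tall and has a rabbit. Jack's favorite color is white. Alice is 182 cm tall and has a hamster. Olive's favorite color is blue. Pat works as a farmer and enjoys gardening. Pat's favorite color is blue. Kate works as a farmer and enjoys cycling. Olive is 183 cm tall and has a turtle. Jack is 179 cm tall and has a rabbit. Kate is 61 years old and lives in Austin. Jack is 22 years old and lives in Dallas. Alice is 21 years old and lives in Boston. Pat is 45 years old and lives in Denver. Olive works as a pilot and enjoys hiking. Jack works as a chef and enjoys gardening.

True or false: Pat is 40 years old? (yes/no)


Pat is actually 45. no

no


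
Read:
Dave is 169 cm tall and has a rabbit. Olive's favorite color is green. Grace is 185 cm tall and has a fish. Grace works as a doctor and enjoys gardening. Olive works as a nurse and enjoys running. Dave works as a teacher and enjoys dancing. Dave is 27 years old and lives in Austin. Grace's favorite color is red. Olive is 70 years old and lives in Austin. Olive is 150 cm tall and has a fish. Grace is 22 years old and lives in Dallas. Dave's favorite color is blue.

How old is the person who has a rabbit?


Person with rabbit is Dave, age 27

27


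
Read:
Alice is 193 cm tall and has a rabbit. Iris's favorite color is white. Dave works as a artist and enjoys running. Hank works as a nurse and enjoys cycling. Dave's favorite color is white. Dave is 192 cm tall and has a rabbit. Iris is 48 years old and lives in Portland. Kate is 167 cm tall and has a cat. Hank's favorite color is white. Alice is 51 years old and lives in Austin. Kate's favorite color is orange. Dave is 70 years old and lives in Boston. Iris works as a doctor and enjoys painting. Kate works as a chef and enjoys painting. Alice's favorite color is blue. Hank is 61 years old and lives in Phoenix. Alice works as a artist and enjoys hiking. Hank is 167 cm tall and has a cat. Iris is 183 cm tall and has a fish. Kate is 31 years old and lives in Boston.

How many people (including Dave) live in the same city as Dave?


Dave lives in Boston. Count = 2

2


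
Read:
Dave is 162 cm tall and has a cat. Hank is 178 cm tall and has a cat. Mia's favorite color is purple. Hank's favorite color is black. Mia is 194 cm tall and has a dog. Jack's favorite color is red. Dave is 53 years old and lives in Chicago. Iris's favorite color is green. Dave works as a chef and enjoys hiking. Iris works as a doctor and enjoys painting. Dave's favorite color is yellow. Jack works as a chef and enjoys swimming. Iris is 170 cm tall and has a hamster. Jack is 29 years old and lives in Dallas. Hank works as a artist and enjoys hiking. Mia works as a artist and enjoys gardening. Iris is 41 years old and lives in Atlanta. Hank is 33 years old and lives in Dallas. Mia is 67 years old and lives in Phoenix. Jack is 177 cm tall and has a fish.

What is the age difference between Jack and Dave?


|29 - 53| = 24

24


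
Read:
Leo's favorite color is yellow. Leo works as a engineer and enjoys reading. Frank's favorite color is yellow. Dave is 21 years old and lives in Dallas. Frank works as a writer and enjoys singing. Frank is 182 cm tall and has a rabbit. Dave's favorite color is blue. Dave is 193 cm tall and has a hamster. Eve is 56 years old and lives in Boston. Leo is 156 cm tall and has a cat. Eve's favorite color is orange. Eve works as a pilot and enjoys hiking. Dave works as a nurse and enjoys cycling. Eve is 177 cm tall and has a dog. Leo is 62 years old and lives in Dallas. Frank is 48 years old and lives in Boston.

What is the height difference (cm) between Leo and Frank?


|156 - 182| = 26

26


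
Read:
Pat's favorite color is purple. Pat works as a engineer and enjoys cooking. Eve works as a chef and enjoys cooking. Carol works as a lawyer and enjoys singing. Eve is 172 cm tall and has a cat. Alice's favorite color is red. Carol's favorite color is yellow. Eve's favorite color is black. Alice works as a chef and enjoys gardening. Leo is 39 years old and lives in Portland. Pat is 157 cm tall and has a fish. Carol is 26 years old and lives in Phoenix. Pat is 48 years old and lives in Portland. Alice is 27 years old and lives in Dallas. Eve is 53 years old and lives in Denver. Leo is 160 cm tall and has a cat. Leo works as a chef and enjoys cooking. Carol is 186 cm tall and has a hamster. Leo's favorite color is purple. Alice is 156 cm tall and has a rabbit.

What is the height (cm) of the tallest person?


Tallest: Carol at 186 cm

186


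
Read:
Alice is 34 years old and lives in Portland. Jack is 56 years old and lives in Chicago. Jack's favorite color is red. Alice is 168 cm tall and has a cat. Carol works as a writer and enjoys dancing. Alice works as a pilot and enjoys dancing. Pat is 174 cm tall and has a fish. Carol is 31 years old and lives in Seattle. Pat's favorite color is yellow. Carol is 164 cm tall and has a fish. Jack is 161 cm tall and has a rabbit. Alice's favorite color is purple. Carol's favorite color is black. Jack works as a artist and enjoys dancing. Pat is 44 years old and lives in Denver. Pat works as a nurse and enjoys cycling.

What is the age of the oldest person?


Oldest: Jack at 56

56


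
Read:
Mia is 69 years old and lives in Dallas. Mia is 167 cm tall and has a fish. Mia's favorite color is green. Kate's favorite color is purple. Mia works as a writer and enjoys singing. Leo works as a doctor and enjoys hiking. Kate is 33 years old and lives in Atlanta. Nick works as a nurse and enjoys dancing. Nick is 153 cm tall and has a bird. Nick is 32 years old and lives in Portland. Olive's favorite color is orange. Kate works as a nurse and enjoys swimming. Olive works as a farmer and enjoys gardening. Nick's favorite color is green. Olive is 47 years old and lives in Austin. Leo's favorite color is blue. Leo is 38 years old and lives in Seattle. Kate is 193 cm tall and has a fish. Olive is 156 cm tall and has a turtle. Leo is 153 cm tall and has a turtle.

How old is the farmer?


The farmer is Olive, age 47

47


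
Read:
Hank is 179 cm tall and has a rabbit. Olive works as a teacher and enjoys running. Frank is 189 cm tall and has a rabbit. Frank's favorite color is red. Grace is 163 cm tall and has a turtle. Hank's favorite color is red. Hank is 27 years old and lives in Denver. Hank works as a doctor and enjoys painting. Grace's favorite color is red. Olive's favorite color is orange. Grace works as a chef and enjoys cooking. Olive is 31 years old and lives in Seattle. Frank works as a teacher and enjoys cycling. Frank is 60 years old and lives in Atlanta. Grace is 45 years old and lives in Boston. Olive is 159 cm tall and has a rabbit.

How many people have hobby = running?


Count: 1

1


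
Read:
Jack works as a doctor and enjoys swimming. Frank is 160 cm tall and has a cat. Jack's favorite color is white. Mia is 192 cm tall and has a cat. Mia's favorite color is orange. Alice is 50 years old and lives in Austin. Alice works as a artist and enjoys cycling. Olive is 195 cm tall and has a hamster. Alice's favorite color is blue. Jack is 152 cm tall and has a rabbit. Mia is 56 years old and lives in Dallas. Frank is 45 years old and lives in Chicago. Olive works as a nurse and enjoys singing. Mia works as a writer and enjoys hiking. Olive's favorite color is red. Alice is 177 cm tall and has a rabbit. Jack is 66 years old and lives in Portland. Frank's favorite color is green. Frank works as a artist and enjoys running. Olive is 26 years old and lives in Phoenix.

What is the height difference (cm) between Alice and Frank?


|177 - 160| = 17

17


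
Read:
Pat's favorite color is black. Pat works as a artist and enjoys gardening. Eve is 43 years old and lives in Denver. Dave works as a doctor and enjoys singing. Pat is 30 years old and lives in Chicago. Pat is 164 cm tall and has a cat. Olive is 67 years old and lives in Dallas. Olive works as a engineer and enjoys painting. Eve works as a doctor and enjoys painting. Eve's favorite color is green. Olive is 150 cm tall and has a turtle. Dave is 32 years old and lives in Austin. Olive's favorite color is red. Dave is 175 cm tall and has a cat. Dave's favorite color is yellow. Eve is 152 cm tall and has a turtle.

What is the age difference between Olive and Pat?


|67 - 30| = 37

37


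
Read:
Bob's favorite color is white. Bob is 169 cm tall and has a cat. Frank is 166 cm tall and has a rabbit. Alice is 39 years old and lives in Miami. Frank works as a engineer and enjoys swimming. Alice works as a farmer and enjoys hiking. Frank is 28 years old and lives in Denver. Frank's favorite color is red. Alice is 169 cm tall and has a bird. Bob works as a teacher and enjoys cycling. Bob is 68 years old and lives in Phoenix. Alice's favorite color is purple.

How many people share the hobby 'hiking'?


Count: 1

1


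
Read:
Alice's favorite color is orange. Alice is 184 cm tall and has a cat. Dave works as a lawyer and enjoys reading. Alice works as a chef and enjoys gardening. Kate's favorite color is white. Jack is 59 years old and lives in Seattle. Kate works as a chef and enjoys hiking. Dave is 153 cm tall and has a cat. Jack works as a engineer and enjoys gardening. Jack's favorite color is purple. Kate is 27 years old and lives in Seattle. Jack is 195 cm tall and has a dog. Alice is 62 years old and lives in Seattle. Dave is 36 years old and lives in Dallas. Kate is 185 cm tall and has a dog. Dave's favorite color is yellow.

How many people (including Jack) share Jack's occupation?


Jack is a engineer. Count = 1

1


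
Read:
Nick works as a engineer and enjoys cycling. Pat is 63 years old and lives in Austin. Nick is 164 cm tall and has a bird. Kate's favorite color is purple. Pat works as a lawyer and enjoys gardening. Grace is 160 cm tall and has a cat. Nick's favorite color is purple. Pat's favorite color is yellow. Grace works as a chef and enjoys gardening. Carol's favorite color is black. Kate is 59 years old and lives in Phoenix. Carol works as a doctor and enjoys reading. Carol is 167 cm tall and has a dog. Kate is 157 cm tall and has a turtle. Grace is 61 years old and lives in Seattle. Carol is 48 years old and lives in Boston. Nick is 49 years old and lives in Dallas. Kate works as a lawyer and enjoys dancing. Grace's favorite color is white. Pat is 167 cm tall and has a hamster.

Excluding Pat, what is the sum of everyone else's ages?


Sum (excluding Pat): 217

217
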